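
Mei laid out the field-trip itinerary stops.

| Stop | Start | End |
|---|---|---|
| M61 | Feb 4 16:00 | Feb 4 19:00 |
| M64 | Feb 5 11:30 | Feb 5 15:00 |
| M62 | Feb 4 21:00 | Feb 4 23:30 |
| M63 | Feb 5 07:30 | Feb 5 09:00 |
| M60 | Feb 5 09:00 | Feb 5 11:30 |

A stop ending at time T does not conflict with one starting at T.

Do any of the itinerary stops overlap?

No

Two intervals overlap when each starts before the other ends.
Sorted by start: M61, M62, M63, M60, M64.
M62 starts after M61 ends, so M61 has no further overlaps.
M63 starts after M62 ends, so M62 has no further overlaps.
M60 starts exactly when M63 ends (back-to-back, no overlap), so M63 has no further overlaps.
M64 starts exactly when M60 ends (back-to-back, no overlap).
Every pair is clear; the schedule has no overlaps.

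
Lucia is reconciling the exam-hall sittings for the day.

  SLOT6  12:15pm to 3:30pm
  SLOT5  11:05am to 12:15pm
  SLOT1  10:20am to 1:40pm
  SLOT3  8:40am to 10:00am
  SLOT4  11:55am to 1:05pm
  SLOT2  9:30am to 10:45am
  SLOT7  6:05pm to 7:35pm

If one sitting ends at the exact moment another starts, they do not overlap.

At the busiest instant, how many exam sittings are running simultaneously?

3

Sort all start/end points and keep a running count:
8:40am start SLOT3 → 1
9:30am start SLOT2 → 2
10:00am end SLOT3 → 1
10:20am start SLOT1 → 2
10:45am end SLOT2 → 1
11:05am start SLOT5 → 2
11:55am start SLOT4 → 3
12:15pm end SLOT5 → 2
12:15pm start SLOT6 → 3
1:05pm end SLOT4 → 2
1:40pm end SLOT1 → 1
3:30pm end SLOT6 → 0
6:05pm start SLOT7 → 1
7:35pm end SLOT7 → 0
Peak is 3, at 11:55am (SLOT1, SLOT4, SLOT5).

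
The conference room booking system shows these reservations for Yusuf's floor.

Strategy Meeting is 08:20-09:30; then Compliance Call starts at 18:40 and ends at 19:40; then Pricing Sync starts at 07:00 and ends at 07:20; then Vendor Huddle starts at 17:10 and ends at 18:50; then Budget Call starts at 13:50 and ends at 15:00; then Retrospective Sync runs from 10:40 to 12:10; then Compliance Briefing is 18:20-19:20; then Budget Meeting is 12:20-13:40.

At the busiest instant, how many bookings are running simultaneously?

3

Walk through starts and ends in time order (an end at T is processed before a start at T):
07:00 start Pricing Sync → 1
07:20 end Pricing Sync → 0
08:20 start Strategy Meeting → 1
09:30 end Strategy Meeting → 0
10:40 start Retrospective Sync → 1
12:10 end Retrospective Sync → 0
12:20 start Budget Meeting → 1
13:40 end Budget Meeting → 0
13:50 start Budget Call → 1
15:00 end Budget Call → 0
17:10 start Vendor Huddle → 1
18:20 start Compliance Briefing → 2
18:40 start Compliance Call → 3
18:50 end Vendor Huddle → 2
19:20 end Compliance Briefing → 1
19:40 end Compliance Call → 0
Peak is 3, at 18:40 (Compliance Briefing, Compliance Call, Vendor Huddle).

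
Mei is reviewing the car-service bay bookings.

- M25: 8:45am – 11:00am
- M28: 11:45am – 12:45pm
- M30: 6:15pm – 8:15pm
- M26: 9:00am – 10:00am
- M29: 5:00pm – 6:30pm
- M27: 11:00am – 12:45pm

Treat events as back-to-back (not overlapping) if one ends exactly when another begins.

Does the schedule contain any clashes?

Check each pair: they overlap iff neither finishes before the other starts.
Sorted by start: M25, M26, M27, M28, M29, M30.
M26 starts before M25 ends → M25 and M26 overlap.
That's a conflict, so the schedule is not conflict-free.

Yes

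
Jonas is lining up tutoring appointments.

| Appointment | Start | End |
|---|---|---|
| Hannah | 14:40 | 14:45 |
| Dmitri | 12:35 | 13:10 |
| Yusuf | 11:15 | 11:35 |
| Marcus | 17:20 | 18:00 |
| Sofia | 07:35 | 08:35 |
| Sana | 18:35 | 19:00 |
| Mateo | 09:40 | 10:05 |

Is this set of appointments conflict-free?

Sorted by start: Sofia, Mateo, Yusuf, Dmitri, Hannah, Marcus, Sana.
Mateo starts after Sofia ends, so Sofia has no further overlaps.
Yusuf starts after Mateo ends, so Mateo has no further overlaps.
Dmitri starts after Yusuf ends, so Yusuf has no further overlaps.
Hannah starts after Dmitri ends, so Dmitri has no further overlaps.
Marcus starts after Hannah ends, so Hannah has no further overlaps.
Sana starts after Marcus ends.
Every pair is clear; the schedule has no overlaps.

Yes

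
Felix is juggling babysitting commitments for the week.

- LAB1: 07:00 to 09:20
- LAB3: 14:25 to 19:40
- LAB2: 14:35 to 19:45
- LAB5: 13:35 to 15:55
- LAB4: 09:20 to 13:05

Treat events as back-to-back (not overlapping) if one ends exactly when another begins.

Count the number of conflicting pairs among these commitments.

3

Two intervals overlap when each starts before the other ends.
Sorted by start: LAB1, LAB4, LAB5, LAB3, LAB2.
LAB4 starts exactly when LAB1 ends (back-to-back, no overlap); LAB1 is clear from here.
LAB5 starts after LAB4 ends; LAB4 is clear from here.
LAB3 starts before LAB5 ends → LAB5 and LAB3 overlap.
LAB2 starts before LAB5 ends → LAB5 and LAB2 overlap.
LAB2 starts before LAB3 ends → LAB3 and LAB2 overlap.
Overlapping pairs: LAB2 & LAB3, LAB2 & LAB5, LAB3 & LAB5 — 3 in total.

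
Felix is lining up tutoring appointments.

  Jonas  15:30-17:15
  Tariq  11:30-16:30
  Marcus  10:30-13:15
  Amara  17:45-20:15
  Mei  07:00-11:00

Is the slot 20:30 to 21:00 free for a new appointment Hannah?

Yes — the slot is free

Mei: ends 11:00 at or before Hannah starts 20:30 → clear.
Marcus: ends 13:15 at or before Hannah starts 20:30 → clear.
Tariq: ends 16:30 at or before Hannah starts 20:30 → clear.
Jonas: ends 17:15 at or before Hannah starts 20:30 → clear.
Amara: ends 20:15 at or before Hannah starts 20:30 → clear.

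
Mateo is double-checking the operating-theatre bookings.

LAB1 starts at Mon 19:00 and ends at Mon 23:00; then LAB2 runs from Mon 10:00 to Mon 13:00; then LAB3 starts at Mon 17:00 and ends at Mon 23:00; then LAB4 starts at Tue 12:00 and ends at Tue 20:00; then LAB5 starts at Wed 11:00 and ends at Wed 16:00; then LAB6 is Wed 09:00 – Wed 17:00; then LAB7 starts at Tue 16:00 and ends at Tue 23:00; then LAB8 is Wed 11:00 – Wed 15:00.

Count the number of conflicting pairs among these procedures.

5

Sorted by start: LAB2, LAB3, LAB1, LAB4, LAB7, LAB6, LAB5, LAB8.
LAB3 starts after LAB2 ends, so nothing later overlaps LAB2 either.
LAB1 starts before LAB3 ends → LAB3 and LAB1 overlap.
LAB4 starts after LAB3 ends, so nothing later overlaps LAB3 either.
LAB4 starts after LAB1 ends, so nothing later overlaps LAB1 either.
LAB7 starts before LAB4 ends → LAB4 and LAB7 overlap.
LAB6 starts after LAB4 ends, so nothing later overlaps LAB4 either.
LAB6 starts after LAB7 ends, so nothing later overlaps LAB7 either.
LAB5 starts before LAB6 ends → LAB6 and LAB5 overlap.
LAB8 starts before LAB6 ends → LAB6 and LAB8 overlap.
LAB8 starts before LAB5 ends → LAB5 and LAB8 overlap.
Overlapping pairs: LAB1 & LAB3, LAB4 & LAB7, LAB5 & LAB6, LAB5 & LAB8, LAB6 & LAB8 — 5 in total.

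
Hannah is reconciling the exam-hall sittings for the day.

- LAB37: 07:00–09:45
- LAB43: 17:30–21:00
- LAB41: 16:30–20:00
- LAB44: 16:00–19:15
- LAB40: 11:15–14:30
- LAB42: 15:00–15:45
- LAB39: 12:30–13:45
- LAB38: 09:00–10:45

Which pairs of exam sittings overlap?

LAB37 & LAB38, LAB39 & LAB40, LAB41 & LAB43, LAB41 & LAB44, LAB43 & LAB44

Sorted by start: LAB37, LAB38, LAB40, LAB39, LAB42, LAB44, LAB41, LAB43.
LAB38 starts before LAB37 ends → LAB37 and LAB38 overlap.
LAB40 starts after LAB37 ends, so LAB37 has no further overlaps.
LAB40 starts after LAB38 ends, so LAB38 has no further overlaps.
LAB39 starts before LAB40 ends → LAB40 and LAB39 overlap.
LAB42 starts after LAB40 ends, so LAB40 has no further overlaps.
LAB42 starts after LAB39 ends, so LAB39 has no further overlaps.
LAB44 starts after LAB42 ends, so LAB42 has no further overlaps.
LAB41 starts before LAB44 ends → LAB44 and LAB41 overlap.
LAB43 starts before LAB44 ends → LAB44 and LAB43 overlap.
LAB43 starts before LAB41 ends → LAB41 and LAB43 overlap.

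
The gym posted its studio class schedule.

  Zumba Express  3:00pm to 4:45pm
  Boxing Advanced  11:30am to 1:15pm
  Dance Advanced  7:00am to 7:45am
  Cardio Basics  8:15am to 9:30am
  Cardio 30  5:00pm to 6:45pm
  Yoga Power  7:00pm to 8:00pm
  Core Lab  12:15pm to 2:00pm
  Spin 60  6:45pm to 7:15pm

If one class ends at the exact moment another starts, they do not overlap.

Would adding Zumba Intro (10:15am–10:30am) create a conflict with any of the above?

Dance Advanced: ends 7:45am at or before Zumba Intro starts 10:15am → clear.
Cardio Basics: ends 9:30am at or before Zumba Intro starts 10:15am → clear.
Boxing Advanced: starts 11:30am at or after Zumba Intro ends 10:30am → clear.
Core Lab: starts 12:15pm at or after Zumba Intro ends 10:30am → clear.
Zumba Express: starts 3:00pm at or after Zumba Intro ends 10:30am → clear.
Cardio 30: starts 5:00pm at or after Zumba Intro ends 10:30am → clear.
Spin 60: starts 6:45pm at or after Zumba Intro ends 10:30am → clear.
Yoga Power: starts 7:00pm at or after Zumba Intro ends 10:30am → clear.

No — it doesn't clash with anything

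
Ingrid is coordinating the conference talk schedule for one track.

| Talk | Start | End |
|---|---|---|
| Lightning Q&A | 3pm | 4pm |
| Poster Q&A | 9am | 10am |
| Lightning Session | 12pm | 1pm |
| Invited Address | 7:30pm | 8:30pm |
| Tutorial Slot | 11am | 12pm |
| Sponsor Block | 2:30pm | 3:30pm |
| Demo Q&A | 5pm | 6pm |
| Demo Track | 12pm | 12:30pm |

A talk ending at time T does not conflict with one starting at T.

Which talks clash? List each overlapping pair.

Two intervals overlap when each starts before the other ends.
Sorted by start: Poster Q&A, Tutorial Slot, Lightning Session, Demo Track, Sponsor Block, Lightning Q&A, Demo Q&A, Invited Address.
Tutorial Slot starts after Poster Q&A ends, so nothing later overlaps Poster Q&A either.
Lightning Session starts exactly when Tutorial Slot ends (back-to-back, no overlap), so nothing later overlaps Tutorial Slot either.
Demo Track starts before Lightning Session ends → Lightning Session and Demo Track overlap.
Sponsor Block starts after Lightning Session ends, so nothing later overlaps Lightning Session either.
Sponsor Block starts after Demo Track ends, so nothing later overlaps Demo Track either.
Lightning Q&A starts before Sponsor Block ends → Sponsor Block and Lightning Q&A overlap.
Demo Q&A starts after Sponsor Block ends, so nothing later overlaps Sponsor Block either.
Demo Q&A starts after Lightning Q&A ends, so nothing later overlaps Lightning Q&A either.
Invited Address starts after Demo Q&A ends.

Demo Track & Lightning Session, Lightning Q&A & Sponsor Block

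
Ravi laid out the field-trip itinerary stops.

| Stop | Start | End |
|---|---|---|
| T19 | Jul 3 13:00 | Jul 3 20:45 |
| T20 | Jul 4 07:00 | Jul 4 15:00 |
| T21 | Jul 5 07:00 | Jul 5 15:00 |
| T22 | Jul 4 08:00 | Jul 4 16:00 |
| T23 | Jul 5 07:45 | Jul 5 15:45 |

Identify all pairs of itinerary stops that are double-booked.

Sorted by start: T19, T20, T22, T21, T23.
T20 starts after T19 ends, so nothing later overlaps T19 either.
T22 starts before T20 ends → T20 and T22 overlap.
T21 starts after T20 ends, so nothing later overlaps T20 either.
T21 starts after T22 ends, so nothing later overlaps T22 either.
T23 starts before T21 ends → T21 and T23 overlap.

T20 & T22, T21 & T23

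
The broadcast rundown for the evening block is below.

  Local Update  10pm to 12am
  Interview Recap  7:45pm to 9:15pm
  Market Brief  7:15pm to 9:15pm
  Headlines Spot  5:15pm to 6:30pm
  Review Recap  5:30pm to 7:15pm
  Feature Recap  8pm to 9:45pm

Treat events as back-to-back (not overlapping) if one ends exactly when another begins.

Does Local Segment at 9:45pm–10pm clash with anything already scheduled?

No — it doesn't clash with anything

Headlines Spot: ends 6:30pm at or before Local Segment starts 9:45pm → clear.
Review Recap: ends 7:15pm at or before Local Segment starts 9:45pm → clear.
Market Brief: ends 9:15pm at or before Local Segment starts 9:45pm → clear.
Interview Recap: ends 9:15pm at or before Local Segment starts 9:45pm → clear.
Feature Recap: ends 9:45pm at or before Local Segment starts 9:45pm → clear.
Local Update: starts 10pm at or after Local Segment ends 10pm → clear.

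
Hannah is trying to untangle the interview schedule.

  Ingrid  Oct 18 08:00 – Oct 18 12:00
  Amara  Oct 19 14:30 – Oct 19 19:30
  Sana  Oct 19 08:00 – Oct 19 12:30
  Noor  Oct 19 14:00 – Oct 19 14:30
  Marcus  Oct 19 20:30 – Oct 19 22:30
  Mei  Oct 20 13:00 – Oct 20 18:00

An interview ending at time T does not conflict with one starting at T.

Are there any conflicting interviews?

No

Sorted by start: Ingrid, Sana, Noor, Amara, Marcus, Mei.
Sana starts after Ingrid ends, so Ingrid has no further overlaps.
Noor starts after Sana ends, so Sana has no further overlaps.
Amara starts exactly when Noor ends (back-to-back, no overlap), so Noor has no further overlaps.
Marcus starts after Amara ends, so Amara has no further overlaps.
Mei starts after Marcus ends.
Every pair is clear; the schedule has no overlaps.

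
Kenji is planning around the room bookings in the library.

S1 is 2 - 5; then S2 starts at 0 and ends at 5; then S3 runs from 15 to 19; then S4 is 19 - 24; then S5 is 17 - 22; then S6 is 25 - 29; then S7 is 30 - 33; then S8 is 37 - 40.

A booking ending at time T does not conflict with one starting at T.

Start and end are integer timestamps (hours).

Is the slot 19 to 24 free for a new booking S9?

S2: ends 5 at or before S9 starts 19 → clear.
S1: ends 5 at or before S9 starts 19 → clear.
S3: ends 19 at or before S9 starts 19 → clear.
S5: starts 17 before S9 ends 24, and ends 22 after S9 starts 19 → overlap.
S4: starts 19 before S9 ends 24, and ends 24 after S9 starts 19 → overlap.
S6: starts 25 at or after S9 ends 24 → clear.
S7: starts 30 at or after S9 ends 24 → clear.
S8: starts 37 at or after S9 ends 24 → clear.
S9 overlaps S4, S5.

No — it overlaps S4, S5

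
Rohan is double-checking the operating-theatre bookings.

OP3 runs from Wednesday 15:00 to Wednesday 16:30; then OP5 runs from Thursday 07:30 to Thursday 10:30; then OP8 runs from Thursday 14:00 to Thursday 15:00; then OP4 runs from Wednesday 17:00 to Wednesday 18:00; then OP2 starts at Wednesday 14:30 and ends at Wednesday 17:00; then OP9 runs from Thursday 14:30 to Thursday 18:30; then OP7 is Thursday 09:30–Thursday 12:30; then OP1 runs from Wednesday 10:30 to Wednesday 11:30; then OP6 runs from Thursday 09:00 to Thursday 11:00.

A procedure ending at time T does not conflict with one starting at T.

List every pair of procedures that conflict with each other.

OP2 & OP3, OP5 & OP6, OP5 & OP7, OP6 & OP7, OP8 & OP9

Sorted by start: OP1, OP2, OP3, OP4, OP5, OP6, OP7, OP8, OP9.
OP2 starts after OP1 ends, so nothing later overlaps OP1 either.
OP3 starts before OP2 ends → OP2 and OP3 overlap.
OP4 starts exactly when OP2 ends (back-to-back, no overlap), so nothing later overlaps OP2 either.
OP4 starts after OP3 ends, so nothing later overlaps OP3 either.
OP5 starts after OP4 ends, so nothing later overlaps OP4 either.
OP6 starts before OP5 ends → OP5 and OP6 overlap.
OP7 starts before OP5 ends → OP5 and OP7 overlap.
OP8 starts after OP5 ends, so nothing later overlaps OP5 either.
OP7 starts before OP6 ends → OP6 and OP7 overlap.
OP8 starts after OP6 ends, so nothing later overlaps OP6 either.
OP8 starts after OP7 ends, so nothing later overlaps OP7 either.
OP9 starts before OP8 ends → OP8 and OP9 overlap.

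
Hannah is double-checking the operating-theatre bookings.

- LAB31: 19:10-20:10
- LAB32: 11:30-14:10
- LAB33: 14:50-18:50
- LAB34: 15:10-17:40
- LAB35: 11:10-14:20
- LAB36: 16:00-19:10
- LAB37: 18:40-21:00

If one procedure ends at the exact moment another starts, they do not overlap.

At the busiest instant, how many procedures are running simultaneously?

Sort all start/end points and keep a running count:
11:10 start LAB35 → 1
11:30 start LAB32 → 2
14:10 end LAB32 → 1
14:20 end LAB35 → 0
14:50 start LAB33 → 1
15:10 start LAB34 → 2
16:00 start LAB36 → 3
17:40 end LAB34 → 2
18:40 start LAB37 → 3
18:50 end LAB33 → 2
19:10 end LAB36 → 1
19:10 start LAB31 → 2
20:10 end LAB31 → 1
21:00 end LAB37 → 0
Peak is 3, at 16:00 (LAB33, LAB34, LAB36).

3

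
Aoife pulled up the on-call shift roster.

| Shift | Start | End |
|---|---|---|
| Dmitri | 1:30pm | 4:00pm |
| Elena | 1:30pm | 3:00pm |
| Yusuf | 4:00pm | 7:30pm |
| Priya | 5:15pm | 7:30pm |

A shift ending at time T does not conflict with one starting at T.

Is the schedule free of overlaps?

Sorted by start: Dmitri, Elena, Yusuf, Priya.
Elena starts before Dmitri ends → Dmitri and Elena overlap.
That's a conflict, so the schedule is not conflict-free.

No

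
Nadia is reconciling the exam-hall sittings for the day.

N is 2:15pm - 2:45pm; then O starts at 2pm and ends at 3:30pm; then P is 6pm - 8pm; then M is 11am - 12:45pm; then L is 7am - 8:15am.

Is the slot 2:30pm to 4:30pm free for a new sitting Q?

L: ends 8:15am at or before Q starts 2:30pm → clear.
M: ends 12:45pm at or before Q starts 2:30pm → clear.
O: starts 2pm before Q ends 4:30pm, and ends 3:30pm after Q starts 2:30pm → overlap.
N: starts 2:15pm before Q ends 4:30pm, and ends 2:45pm after Q starts 2:30pm → overlap.
P: starts 6pm at or after Q ends 4:30pm → clear.
Q overlaps N, O.

No — it overlaps N, O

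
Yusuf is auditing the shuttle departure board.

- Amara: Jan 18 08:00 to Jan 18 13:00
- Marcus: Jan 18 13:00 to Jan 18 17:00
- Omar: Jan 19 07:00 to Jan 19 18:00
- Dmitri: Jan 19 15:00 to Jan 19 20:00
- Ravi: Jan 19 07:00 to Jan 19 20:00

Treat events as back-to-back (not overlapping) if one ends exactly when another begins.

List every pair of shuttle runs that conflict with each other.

Dmitri & Omar, Dmitri & Ravi, Omar & Ravi

Sorted by start: Amara, Marcus, Omar, Ravi, Dmitri.
Marcus starts exactly when Amara ends (back-to-back, no overlap) — done with Amara.
Omar starts after Marcus ends — done with Marcus.
Ravi starts before Omar ends → Omar and Ravi overlap.
Dmitri starts before Omar ends → Omar and Dmitri overlap.
Dmitri starts before Ravi ends → Ravi and Dmitri overlap.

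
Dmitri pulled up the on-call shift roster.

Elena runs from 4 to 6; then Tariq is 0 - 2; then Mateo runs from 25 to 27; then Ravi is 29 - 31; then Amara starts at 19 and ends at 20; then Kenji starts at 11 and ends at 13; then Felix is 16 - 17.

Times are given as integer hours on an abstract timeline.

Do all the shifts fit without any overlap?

Yes

Sorted by start: Tariq, Elena, Kenji, Felix, Amara, Mateo, Ravi.
Elena starts after Tariq ends — done with Tariq.
Kenji starts after Elena ends — done with Elena.
Felix starts after Kenji ends — done with Kenji.
Amara starts after Felix ends — done with Felix.
Mateo starts after Amara ends — done with Amara.
Ravi starts after Mateo ends.
Every pair is clear; the schedule has no overlaps.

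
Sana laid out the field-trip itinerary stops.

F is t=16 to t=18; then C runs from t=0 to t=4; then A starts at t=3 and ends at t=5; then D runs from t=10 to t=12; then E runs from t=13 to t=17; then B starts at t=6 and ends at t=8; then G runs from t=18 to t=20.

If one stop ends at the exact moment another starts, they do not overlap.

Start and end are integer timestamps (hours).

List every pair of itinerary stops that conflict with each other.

A & C, E & F

Check each pair: they overlap iff neither finishes before the other starts.
Sorted by start: C, A, B, D, E, F, G.
A starts before C ends → C and A overlap.
B starts after C ends; C is clear from here.
B starts after A ends; A is clear from here.
D starts after B ends; B is clear from here.
E starts after D ends; D is clear from here.
F starts before E ends → E and F overlap.
G starts after E ends.
G starts exactly when F ends (back-to-back, no overlap).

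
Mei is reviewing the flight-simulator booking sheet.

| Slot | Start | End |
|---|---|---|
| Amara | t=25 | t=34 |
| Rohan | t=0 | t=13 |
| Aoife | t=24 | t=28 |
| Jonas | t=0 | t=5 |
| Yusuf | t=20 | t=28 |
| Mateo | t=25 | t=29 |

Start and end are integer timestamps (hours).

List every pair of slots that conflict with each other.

Amara & Aoife, Amara & Mateo, Amara & Yusuf, Aoife & Mateo, Aoife & Yusuf, Jonas & Rohan, Mateo & Yusuf

Sorted by start: Jonas, Rohan, Yusuf, Aoife, Amara, Mateo.
Rohan starts before Jonas ends → Jonas and Rohan overlap.
Yusuf starts after Jonas ends — done with Jonas.
Yusuf starts after Rohan ends — done with Rohan.
Aoife starts before Yusuf ends → Yusuf and Aoife overlap.
Amara starts before Yusuf ends → Yusuf and Amara overlap.
Mateo starts before Yusuf ends → Yusuf and Mateo overlap.
Amara starts before Aoife ends → Aoife and Amara overlap.
Mateo starts before Aoife ends → Aoife and Mateo overlap.
Mateo starts before Amara ends → Amara and Mateo overlap.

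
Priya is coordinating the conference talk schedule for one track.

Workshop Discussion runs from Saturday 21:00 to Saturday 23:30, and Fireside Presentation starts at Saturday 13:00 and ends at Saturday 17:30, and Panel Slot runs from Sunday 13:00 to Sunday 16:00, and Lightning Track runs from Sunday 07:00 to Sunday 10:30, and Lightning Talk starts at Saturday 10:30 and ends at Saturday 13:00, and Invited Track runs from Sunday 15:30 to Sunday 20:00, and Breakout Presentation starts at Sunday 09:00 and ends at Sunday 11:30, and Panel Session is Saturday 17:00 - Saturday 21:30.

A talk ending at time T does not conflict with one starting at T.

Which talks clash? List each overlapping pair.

Sorted by start: Lightning Talk, Fireside Presentation, Panel Session, Workshop Discussion, Lightning Track, Breakout Presentation, Panel Slot, Invited Track.
Fireside Presentation starts exactly when Lightning Talk ends (back-to-back, no overlap), so Lightning Talk has no further overlaps.
Panel Session starts before Fireside Presentation ends → Fireside Presentation and Panel Session overlap.
Workshop Discussion starts after Fireside Presentation ends, so Fireside Presentation has no further overlaps.
Workshop Discussion starts before Panel Session ends → Panel Session and Workshop Discussion overlap.
Lightning Track starts after Panel Session ends, so Panel Session has no further overlaps.
Lightning Track starts after Workshop Discussion ends, so Workshop Discussion has no further overlaps.
Breakout Presentation starts before Lightning Track ends → Lightning Track and Breakout Presentation overlap.
Panel Slot starts after Lightning Track ends, so Lightning Track has no further overlaps.
Panel Slot starts after Breakout Presentation ends, so Breakout Presentation has no further overlaps.
Invited Track starts before Panel Slot ends → Panel Slot and Invited Track overlap.

Breakout Presentation & Lightning Track, Fireside Presentation & Panel Session, Invited Track & Panel Slot, Panel Session & Workshop Discussion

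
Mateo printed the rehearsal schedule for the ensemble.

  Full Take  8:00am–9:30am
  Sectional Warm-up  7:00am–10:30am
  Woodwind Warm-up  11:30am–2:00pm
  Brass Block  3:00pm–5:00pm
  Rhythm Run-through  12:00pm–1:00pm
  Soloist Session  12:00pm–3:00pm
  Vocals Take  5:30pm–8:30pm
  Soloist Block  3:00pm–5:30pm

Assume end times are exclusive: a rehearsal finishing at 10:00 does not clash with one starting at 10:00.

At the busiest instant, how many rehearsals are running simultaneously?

Walk through starts and ends in time order (an end at T is processed before a start at T):
7:00am start Sectional Warm-up → 1
8:00am start Full Take → 2
9:30am end Full Take → 1
10:30am end Sectional Warm-up → 0
11:30am start Woodwind Warm-up → 1
12:00pm start Rhythm Run-through → 2
12:00pm start Soloist Session → 3
1:00pm end Rhythm Run-through → 2
2:00pm end Woodwind Warm-up → 1
3:00pm end Soloist Session → 0
3:00pm start Brass Block → 1
3:00pm start Soloist Block → 2
5:00pm end Brass Block → 1
5:30pm end Soloist Block → 0
5:30pm start Vocals Take → 1
8:30pm end Vocals Take → 0
Peak is 3, at 12:00pm (Rhythm Run-through, Soloist Session, Woodwind Warm-up).

3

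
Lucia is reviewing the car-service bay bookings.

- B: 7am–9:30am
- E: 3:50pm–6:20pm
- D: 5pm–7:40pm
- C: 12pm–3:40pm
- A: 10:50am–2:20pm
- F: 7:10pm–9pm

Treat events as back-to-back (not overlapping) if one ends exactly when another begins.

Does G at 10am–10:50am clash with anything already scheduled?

No — it doesn't clash with anything

B: ends 9:30am at or before G starts 10am → clear.
A: starts 10:50am at or after G ends 10:50am → clear.
C: starts 12pm at or after G ends 10:50am → clear.
E: starts 3:50pm at or after G ends 10:50am → clear.
D: starts 5pm at or after G ends 10:50am → clear.
F: starts 7:10pm at or after G ends 10:50am → clear.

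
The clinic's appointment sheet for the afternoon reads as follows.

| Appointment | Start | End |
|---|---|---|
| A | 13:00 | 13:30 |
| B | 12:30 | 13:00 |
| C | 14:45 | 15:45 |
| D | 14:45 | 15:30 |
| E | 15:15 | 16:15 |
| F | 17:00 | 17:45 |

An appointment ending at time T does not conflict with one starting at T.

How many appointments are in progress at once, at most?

3

Sweep the timeline, counting +1 at each start and −1 at each end (ends before starts at a tie):
12:30 start B → 1
13:00 end B → 0
13:00 start A → 1
13:30 end A → 0
14:45 start C → 1
14:45 start D → 2
15:15 start E → 3
15:30 end D → 2
15:45 end C → 1
16:15 end E → 0
17:00 start F → 1
17:45 end F → 0
Peak is 3, at 15:15 (C, D, E).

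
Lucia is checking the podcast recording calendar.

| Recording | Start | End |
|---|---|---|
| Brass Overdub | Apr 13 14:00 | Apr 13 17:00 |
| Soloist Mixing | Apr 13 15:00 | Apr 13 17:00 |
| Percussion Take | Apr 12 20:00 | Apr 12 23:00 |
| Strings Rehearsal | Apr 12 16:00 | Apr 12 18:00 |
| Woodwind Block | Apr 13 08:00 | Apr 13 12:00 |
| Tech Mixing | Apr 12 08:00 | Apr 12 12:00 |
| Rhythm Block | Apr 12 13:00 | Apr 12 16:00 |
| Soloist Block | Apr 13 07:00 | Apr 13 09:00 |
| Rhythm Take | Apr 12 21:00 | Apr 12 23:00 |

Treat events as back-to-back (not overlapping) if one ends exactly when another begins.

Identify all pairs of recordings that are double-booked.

Sorted by start: Tech Mixing, Rhythm Block, Strings Rehearsal, Percussion Take, Rhythm Take, Soloist Block, Woodwind Block, Brass Overdub, Soloist Mixing.
Rhythm Block starts after Tech Mixing ends, so Tech Mixing has no further overlaps.
Strings Rehearsal starts exactly when Rhythm Block ends (back-to-back, no overlap), so Rhythm Block has no further overlaps.
Percussion Take starts after Strings Rehearsal ends, so Strings Rehearsal has no further overlaps.
Rhythm Take starts before Percussion Take ends → Percussion Take and Rhythm Take overlap.
Soloist Block starts after Percussion Take ends, so Percussion Take has no further overlaps.
Soloist Block starts after Rhythm Take ends, so Rhythm Take has no further overlaps.
Woodwind Block starts before Soloist Block ends → Soloist Block and Woodwind Block overlap.
Brass Overdub starts after Soloist Block ends, so Soloist Block has no further overlaps.
Brass Overdub starts after Woodwind Block ends, so Woodwind Block has no further overlaps.
Soloist Mixing starts before Brass Overdub ends → Brass Overdub and Soloist Mixing overlap.

Brass Overdub & Soloist Mixing, Percussion Take & Rhythm Take, Soloist Block & Woodwind Block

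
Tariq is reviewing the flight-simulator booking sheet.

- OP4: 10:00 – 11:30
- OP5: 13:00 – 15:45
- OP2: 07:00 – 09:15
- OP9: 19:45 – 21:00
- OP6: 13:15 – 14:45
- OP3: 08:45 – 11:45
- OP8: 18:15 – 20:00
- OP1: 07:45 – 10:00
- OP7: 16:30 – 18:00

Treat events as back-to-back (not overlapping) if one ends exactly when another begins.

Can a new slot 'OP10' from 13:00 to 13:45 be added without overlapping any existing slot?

No — it overlaps OP5, OP6

OP2: ends 09:15 at or before OP10 starts 13:00 → clear.
OP1: ends 10:00 at or before OP10 starts 13:00 → clear.
OP3: ends 11:45 at or before OP10 starts 13:00 → clear.
OP4: ends 11:30 at or before OP10 starts 13:00 → clear.
OP5: starts 13:00 before OP10 ends 13:45, and ends 15:45 after OP10 starts 13:00 → overlap.
OP6: starts 13:15 before OP10 ends 13:45, and ends 14:45 after OP10 starts 13:00 → overlap.
OP7: starts 16:30 at or after OP10 ends 13:45 → clear.
OP8: starts 18:15 at or after OP10 ends 13:45 → clear.
OP9: starts 19:45 at or after OP10 ends 13:45 → clear.
OP10 overlaps OP5, OP6.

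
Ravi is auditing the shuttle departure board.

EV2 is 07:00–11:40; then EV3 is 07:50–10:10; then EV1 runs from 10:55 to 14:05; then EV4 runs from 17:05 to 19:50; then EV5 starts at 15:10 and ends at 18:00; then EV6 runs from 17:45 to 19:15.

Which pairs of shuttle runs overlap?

Check each pair: they overlap iff neither finishes before the other starts.
Sorted by start: EV2, EV3, EV1, EV5, EV4, EV6.
EV3 starts before EV2 ends → EV2 and EV3 overlap.
EV1 starts before EV2 ends → EV2 and EV1 overlap.
EV5 starts after EV2 ends, so nothing later overlaps EV2 either.
EV1 starts after EV3 ends, so nothing later overlaps EV3 either.
EV5 starts after EV1 ends, so nothing later overlaps EV1 either.
EV4 starts before EV5 ends → EV5 and EV4 overlap.
EV6 starts before EV5 ends → EV5 and EV6 overlap.
EV6 starts before EV4 ends → EV4 and EV6 overlap.

EV1 & EV2, EV2 & EV3, EV4 & EV5, EV4 & EV6, EV5 & EV6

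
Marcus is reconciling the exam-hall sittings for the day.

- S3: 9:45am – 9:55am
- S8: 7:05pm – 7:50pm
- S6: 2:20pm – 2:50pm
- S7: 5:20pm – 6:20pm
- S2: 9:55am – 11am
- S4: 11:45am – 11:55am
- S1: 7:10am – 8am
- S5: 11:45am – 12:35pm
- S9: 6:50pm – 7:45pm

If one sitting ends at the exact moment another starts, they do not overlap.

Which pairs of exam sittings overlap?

S4 & S5, S8 & S9

Sorted by start: S1, S3, S2, S4, S5, S6, S7, S9, S8.
S3 starts after S1 ends, so nothing later overlaps S1 either.
S2 starts exactly when S3 ends (back-to-back, no overlap), so nothing later overlaps S3 either.
S4 starts after S2 ends, so nothing later overlaps S2 either.
S5 starts before S4 ends → S4 and S5 overlap.
S6 starts after S4 ends, so nothing later overlaps S4 either.
S6 starts after S5 ends, so nothing later overlaps S5 either.
S7 starts after S6 ends, so nothing later overlaps S6 either.
S9 starts after S7 ends, so nothing later overlaps S7 either.
S8 starts before S9 ends → S9 and S8 overlap.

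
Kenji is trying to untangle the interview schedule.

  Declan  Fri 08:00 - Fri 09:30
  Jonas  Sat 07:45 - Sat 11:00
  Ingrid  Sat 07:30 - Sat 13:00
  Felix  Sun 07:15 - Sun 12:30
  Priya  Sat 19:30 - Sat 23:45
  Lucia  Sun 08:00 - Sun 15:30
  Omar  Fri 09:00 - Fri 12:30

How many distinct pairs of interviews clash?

Check each pair: they overlap iff neither finishes before the other starts.
Sorted by start: Declan, Omar, Ingrid, Jonas, Priya, Felix, Lucia.
Omar starts before Declan ends → Declan and Omar overlap.
Ingrid starts after Declan ends, so nothing later overlaps Declan either.
Ingrid starts after Omar ends, so nothing later overlaps Omar either.
Jonas starts before Ingrid ends → Ingrid and Jonas overlap.
Priya starts after Ingrid ends, so nothing later overlaps Ingrid either.
Priya starts after Jonas ends, so nothing later overlaps Jonas either.
Felix starts after Priya ends, so nothing later overlaps Priya either.
Lucia starts before Felix ends → Felix and Lucia overlap.
Overlapping pairs: Declan & Omar, Felix & Lucia, Ingrid & Jonas — 3 in total.

3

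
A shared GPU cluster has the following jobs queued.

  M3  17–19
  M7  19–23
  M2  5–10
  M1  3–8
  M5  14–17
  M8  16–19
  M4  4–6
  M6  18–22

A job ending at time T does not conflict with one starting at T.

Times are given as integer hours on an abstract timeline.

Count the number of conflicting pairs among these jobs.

Sorted by start: M1, M4, M2, M5, M8, M3, M6, M7.
M4 starts before M1 ends → M1 and M4 overlap.
M2 starts before M1 ends → M1 and M2 overlap.
M5 starts after M1 ends, so nothing later overlaps M1 either.
M2 starts before M4 ends → M4 and M2 overlap.
M5 starts after M4 ends, so nothing later overlaps M4 either.
M5 starts after M2 ends, so nothing later overlaps M2 either.
M8 starts before M5 ends → M5 and M8 overlap.
M3 starts exactly when M5 ends (back-to-back, no overlap), so nothing later overlaps M5 either.
M3 starts before M8 ends → M8 and M3 overlap.
M6 starts before M8 ends → M8 and M6 overlap.
M7 starts exactly when M8 ends (back-to-back, no overlap).
M6 starts before M3 ends → M3 and M6 overlap.
M7 starts exactly when M3 ends (back-to-back, no overlap).
M7 starts before M6 ends → M6 and M7 overlap.
Overlapping pairs: M1 & M2, M1 & M4, M2 & M4, M3 & M6, M3 & M8, M5 & M8, M6 & M7, M6 & M8 — 8 in total.

8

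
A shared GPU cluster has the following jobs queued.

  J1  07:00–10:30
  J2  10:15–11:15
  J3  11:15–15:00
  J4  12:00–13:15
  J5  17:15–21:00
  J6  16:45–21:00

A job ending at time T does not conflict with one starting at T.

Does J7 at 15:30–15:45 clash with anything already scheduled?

No — it doesn't clash with anything

J1: ends 10:30 at or before J7 starts 15:30 → clear.
J2: ends 11:15 at or before J7 starts 15:30 → clear.
J3: ends 15:00 at or before J7 starts 15:30 → clear.
J4: ends 13:15 at or before J7 starts 15:30 → clear.
J6: starts 16:45 at or after J7 ends 15:45 → clear.
J5: starts 17:15 at or after J7 ends 15:45 → clear.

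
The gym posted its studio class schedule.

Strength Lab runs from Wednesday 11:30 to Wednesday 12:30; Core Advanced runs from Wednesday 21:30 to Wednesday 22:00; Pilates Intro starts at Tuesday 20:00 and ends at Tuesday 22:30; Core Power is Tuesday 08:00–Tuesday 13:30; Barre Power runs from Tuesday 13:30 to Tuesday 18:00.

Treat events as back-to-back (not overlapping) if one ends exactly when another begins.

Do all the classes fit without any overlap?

Sorted by start: Core Power, Barre Power, Pilates Intro, Strength Lab, Core Advanced.
Barre Power starts exactly when Core Power ends (back-to-back, no overlap); Core Power is clear from here.
Pilates Intro starts after Barre Power ends; Barre Power is clear from here.
Strength Lab starts after Pilates Intro ends; Pilates Intro is clear from here.
Core Advanced starts after Strength Lab ends.
Every pair is clear; the schedule has no overlaps.

Yes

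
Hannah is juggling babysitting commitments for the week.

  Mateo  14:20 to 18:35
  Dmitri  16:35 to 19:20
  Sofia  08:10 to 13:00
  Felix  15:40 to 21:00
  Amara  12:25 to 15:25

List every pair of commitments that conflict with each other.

Amara & Mateo, Amara & Sofia, Dmitri & Felix, Dmitri & Mateo, Felix & Mateo

Sorted by start: Sofia, Amara, Mateo, Felix, Dmitri.
Amara starts before Sofia ends → Sofia and Amara overlap.
Mateo starts after Sofia ends, so Sofia has no further overlaps.
Mateo starts before Amara ends → Amara and Mateo overlap.
Felix starts after Amara ends, so Amara has no further overlaps.
Felix starts before Mateo ends → Mateo and Felix overlap.
Dmitri starts before Mateo ends → Mateo and Dmitri overlap.
Dmitri starts before Felix ends → Felix and Dmitri overlap.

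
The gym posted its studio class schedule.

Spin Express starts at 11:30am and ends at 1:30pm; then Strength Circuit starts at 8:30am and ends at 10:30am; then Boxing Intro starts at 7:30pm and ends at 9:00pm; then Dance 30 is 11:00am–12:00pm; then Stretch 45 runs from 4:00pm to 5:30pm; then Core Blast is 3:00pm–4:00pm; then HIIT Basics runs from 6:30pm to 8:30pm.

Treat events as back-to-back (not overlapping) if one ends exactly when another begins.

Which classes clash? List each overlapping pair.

Boxing Intro & HIIT Basics, Dance 30 & Spin Express

Check each pair: they overlap iff neither finishes before the other starts.
Sorted by start: Strength Circuit, Dance 30, Spin Express, Core Blast, Stretch 45, HIIT Basics, Boxing Intro.
Dance 30 starts after Strength Circuit ends; Strength Circuit is clear from here.
Spin Express starts before Dance 30 ends → Dance 30 and Spin Express overlap.
Core Blast starts after Dance 30 ends; Dance 30 is clear from here.
Core Blast starts after Spin Express ends; Spin Express is clear from here.
Stretch 45 starts exactly when Core Blast ends (back-to-back, no overlap); Core Blast is clear from here.
HIIT Basics starts after Stretch 45 ends; Stretch 45 is clear from here.
Boxing Intro starts before HIIT Basics ends → HIIT Basics and Boxing Intro overlap.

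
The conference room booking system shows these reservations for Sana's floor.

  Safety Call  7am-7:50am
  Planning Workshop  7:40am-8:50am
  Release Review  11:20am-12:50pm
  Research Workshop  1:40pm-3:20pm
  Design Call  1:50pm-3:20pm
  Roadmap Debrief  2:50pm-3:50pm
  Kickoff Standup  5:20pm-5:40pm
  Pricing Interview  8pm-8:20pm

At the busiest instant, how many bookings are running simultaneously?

3

Walk through starts and ends in time order (an end at T is processed before a start at T):
7am start Safety Call → 1
7:40am start Planning Workshop → 2
7:50am end Safety Call → 1
8:50am end Planning Workshop → 0
11:20am start Release Review → 1
12:50pm end Release Review → 0
1:40pm start Research Workshop → 1
1:50pm start Design Call → 2
2:50pm start Roadmap Debrief → 3
3:20pm end Design Call → 2
3:20pm end Research Workshop → 1
3:50pm end Roadmap Debrief → 0
5:20pm start Kickoff Standup → 1
5:40pm end Kickoff Standup → 0
8pm start Pricing Interview → 1
8:20pm end Pricing Interview → 0
Peak is 3, at 2:50pm (Design Call, Research Workshop, Roadmap Debrief).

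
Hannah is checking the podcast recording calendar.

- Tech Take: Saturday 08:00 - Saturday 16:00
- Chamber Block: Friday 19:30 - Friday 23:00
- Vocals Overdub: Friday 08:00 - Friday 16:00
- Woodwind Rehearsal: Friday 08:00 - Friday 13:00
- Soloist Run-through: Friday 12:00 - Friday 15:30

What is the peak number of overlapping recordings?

3

Sweep the timeline, counting +1 at each start and −1 at each end (ends before starts at a tie):
Friday 08:00 start Vocals Overdub → 1
Friday 08:00 start Woodwind Rehearsal → 2
Friday 12:00 start Soloist Run-through → 3
Friday 13:00 end Woodwind Rehearsal → 2
Friday 15:30 end Soloist Run-through → 1
Friday 16:00 end Vocals Overdub → 0
Friday 19:30 start Chamber Block → 1
Friday 23:00 end Chamber Block → 0
Saturday 08:00 start Tech Take → 1
Saturday 16:00 end Tech Take → 0
Peak is 3, at Friday 12:00 (Soloist Run-through, Vocals Overdub, Woodwind Rehearsal).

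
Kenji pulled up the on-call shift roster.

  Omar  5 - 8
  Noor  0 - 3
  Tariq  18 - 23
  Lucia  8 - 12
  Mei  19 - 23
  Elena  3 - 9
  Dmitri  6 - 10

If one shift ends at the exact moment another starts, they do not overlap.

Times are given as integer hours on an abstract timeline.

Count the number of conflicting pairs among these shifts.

Sorted by start: Noor, Elena, Omar, Dmitri, Lucia, Tariq, Mei.
Elena starts exactly when Noor ends (back-to-back, no overlap) — done with Noor.
Omar starts before Elena ends → Elena and Omar overlap.
Dmitri starts before Elena ends → Elena and Dmitri overlap.
Lucia starts before Elena ends → Elena and Lucia overlap.
Tariq starts after Elena ends — done with Elena.
Dmitri starts before Omar ends → Omar and Dmitri overlap.
Lucia starts exactly when Omar ends (back-to-back, no overlap) — done with Omar.
Lucia starts before Dmitri ends → Dmitri and Lucia overlap.
Tariq starts after Dmitri ends — done with Dmitri.
Tariq starts after Lucia ends — done with Lucia.
Mei starts before Tariq ends → Tariq and Mei overlap.
Overlapping pairs: Dmitri & Elena, Dmitri & Lucia, Dmitri & Omar, Elena & Lucia, Elena & Omar, Mei & Tariq — 6 in total.

6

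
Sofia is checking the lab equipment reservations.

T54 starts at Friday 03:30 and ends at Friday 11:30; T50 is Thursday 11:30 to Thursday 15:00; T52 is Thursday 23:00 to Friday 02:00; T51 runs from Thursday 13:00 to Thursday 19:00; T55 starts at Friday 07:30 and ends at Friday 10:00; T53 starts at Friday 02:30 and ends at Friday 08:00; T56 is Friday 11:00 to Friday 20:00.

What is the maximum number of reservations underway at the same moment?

Walk through starts and ends in time order (an end at T is processed before a start at T):
Thursday 11:30 start T50 → 1
Thursday 13:00 start T51 → 2
Thursday 15:00 end T50 → 1
Thursday 19:00 end T51 → 0
Thursday 23:00 start T52 → 1
Friday 02:00 end T52 → 0
Friday 02:30 start T53 → 1
Friday 03:30 start T54 → 2
Friday 07:30 start T55 → 3
Friday 08:00 end T53 → 2
Friday 10:00 end T55 → 1
Friday 11:00 start T56 → 2
Friday 11:30 end T54 → 1
Friday 20:00 end T56 → 0
Peak is 3, at Friday 07:30 (T53, T54, T55).

3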